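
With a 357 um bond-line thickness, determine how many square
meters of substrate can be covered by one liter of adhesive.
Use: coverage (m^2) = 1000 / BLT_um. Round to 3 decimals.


Coverage = 1000 / 357 = 2.801 m^2

2.801


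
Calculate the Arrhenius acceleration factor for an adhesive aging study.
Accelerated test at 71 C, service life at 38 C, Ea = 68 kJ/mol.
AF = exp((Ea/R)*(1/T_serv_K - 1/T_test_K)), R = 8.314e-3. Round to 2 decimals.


T_test = 344.15 K, T_serv = 311.15 K
Ea/R = 68 / 0.008314 = 8178.98
AF = exp(8178.98 * (1/311.15 - 1/344.15))
= 12.44

12.44


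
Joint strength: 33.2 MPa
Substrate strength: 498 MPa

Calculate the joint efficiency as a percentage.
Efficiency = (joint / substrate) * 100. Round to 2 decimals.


Efficiency = (33.2 / 498) * 100 = 6.67%

6.67


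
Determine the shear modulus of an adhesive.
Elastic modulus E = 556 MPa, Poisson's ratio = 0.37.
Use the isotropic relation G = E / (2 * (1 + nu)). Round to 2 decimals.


G = 556 / (2*(1+0.37)) = 556 / 2.74
= 202.92 MPa

202.92


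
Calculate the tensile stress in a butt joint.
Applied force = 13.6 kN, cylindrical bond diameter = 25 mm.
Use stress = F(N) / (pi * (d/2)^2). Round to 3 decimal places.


A = pi * 12.5^2 = 490.8739 mm^2
sigma = 13600.0 / 490.8739 = 27.706 MPa

27.706


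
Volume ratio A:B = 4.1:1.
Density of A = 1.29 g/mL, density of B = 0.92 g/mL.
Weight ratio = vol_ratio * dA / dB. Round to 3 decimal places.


Wt ratio = 4.1 * 1.29 / 0.92
= 5.749

5.749


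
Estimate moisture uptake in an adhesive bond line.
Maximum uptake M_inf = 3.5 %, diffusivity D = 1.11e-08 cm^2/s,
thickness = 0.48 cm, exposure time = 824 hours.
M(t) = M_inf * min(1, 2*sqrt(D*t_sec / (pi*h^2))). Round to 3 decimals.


Convert time: 824 h = 2966400 s
ratio = min(1, 2*sqrt(1.11e-08*2966400/(pi*0.48^2)))
= 0.426570
M(t) = 3.5 * 0.426570 = 1.493%

1.493


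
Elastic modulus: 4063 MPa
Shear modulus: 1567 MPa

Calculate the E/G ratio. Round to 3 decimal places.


E / G = 4063 / 1567 = 2.593

2.593


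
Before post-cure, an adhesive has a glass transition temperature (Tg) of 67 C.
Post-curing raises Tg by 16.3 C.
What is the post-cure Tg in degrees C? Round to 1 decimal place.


Tg_post = Tg_base + delta_Tg
= 67 + 16.3
= 83.3 C

83.3


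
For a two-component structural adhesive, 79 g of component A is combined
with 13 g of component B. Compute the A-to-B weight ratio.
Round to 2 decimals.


Weight ratio A:B = 79 / 13
= 6.08

6.08


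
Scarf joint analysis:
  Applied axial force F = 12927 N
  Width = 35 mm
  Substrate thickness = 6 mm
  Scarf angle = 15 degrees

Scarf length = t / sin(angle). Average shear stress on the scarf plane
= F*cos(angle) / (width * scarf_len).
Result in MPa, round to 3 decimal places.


Scarf length = 6 / sin(15 deg) = 23.1822 mm
cos(15 deg) = 0.965926
Shear = 12927 * 0.965926 / (35 * 23.1822)
= 15.389 MPa

15.389


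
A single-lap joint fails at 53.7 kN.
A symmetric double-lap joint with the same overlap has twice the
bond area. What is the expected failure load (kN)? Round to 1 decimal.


Double-lap load = 2 * 53.7 = 107.4 kN

107.4


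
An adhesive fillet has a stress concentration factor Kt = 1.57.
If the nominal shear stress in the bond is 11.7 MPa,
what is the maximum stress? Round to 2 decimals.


Max stress = 11.7 * 1.57 = 18.37 MPa

18.37


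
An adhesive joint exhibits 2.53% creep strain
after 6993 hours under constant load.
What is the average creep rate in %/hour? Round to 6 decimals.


Creep rate = strain / time
= 2.53 / 6993
= 0.000362 %/h

0.000362


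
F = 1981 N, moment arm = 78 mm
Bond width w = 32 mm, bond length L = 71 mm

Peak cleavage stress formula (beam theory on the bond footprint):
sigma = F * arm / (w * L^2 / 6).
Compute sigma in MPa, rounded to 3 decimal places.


sigma = (1981 * 78) / (32 * 5041 / 6)
= 154518 * 6 / 161312
= 927108 / 161312
= 5.747 MPa

5.747


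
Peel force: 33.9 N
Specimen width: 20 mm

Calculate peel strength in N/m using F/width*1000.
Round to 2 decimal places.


Peel strength = 33.9 / 20 * 1000 = 1695.00 N/m

1695.00


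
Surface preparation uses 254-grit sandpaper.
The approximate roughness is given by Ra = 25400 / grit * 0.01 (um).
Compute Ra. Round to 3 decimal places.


Ra = 25400 / 254 * 0.01
= 254 / 254
= 1.000 um

1.000


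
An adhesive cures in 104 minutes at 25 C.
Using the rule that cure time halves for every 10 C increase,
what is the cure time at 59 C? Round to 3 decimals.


Factor = 2^((59 - 25) / 10) = 10.5561
Cure time = 104 / 10.5561
= 9.852 minutes

9.852


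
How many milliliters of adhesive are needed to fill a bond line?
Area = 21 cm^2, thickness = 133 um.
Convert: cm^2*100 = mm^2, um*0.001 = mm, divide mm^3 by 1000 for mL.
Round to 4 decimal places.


= (21 * 100) * (133 * 0.001) / 1000
= 0.2793 mL

0.2793


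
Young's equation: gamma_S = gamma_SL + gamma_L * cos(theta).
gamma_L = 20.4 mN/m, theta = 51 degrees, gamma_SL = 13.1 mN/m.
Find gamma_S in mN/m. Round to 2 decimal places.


cos(51 deg) = 0.629320
gamma_S = 13.1 + 20.4 * 0.629320
= 25.94 mN/m

25.94


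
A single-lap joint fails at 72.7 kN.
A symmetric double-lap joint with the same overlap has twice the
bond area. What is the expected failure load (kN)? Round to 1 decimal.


Double-lap load = 2 * 72.7 = 145.4 kN

145.4


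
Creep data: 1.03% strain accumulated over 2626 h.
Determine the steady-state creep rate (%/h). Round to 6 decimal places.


Rate = 1.03 / 2626 = 0.000392 %/h

0.000392


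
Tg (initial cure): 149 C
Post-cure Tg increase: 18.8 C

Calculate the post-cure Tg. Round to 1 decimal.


Post-cure Tg = 149 + 18.8 = 167.8 C

167.8


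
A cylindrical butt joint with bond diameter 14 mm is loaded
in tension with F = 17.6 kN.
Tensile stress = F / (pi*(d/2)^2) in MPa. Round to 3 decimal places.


Area = pi * (14/2)^2 = 153.9380 mm^2
Stress = 17.6*1000 / 153.9380
= 114.332 MPa

114.332


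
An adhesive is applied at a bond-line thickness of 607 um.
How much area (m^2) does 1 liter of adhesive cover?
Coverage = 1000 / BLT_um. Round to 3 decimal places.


Coverage = 1000 / 607 = 1.647 m^2

1.647


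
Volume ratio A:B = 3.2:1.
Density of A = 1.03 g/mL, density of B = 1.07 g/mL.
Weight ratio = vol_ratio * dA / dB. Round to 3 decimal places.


Wt ratio = 3.2 * 1.03 / 1.07
= 3.080

3.080


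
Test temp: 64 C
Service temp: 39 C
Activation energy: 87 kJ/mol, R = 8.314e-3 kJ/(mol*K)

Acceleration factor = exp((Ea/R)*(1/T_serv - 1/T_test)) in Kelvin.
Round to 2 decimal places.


AF = exp((87/0.008314)*(1/312.15 - 1/337.15))
= 12.01

12.01


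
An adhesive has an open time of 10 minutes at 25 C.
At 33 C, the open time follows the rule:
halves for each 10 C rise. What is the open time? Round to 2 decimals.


Factor = 2^((33-25)/10) = 1.7411
Open time = 10 / 1.7411 = 5.74 min

5.74


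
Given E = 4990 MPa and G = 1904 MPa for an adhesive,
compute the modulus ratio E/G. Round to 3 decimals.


E/G ratio = 4990 / 1904 = 2.621

2.621


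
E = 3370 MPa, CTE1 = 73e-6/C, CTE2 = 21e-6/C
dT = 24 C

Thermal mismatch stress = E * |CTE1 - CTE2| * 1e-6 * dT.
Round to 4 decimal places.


= 3370 * 52e-6 * 24
= 4.2058 MPa

4.2058


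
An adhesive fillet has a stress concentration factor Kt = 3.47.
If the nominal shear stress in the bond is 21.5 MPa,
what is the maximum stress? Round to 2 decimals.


Max stress = 21.5 * 3.47 = 74.61 MPa

74.61


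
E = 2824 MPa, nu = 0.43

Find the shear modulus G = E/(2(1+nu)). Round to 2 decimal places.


G = 2824 / (2 * 1.43)
= 987.41 MPa

987.41


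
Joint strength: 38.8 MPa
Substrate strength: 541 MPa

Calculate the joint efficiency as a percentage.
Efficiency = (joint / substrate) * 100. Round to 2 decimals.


Efficiency = (38.8 / 541) * 100 = 7.17%

7.17


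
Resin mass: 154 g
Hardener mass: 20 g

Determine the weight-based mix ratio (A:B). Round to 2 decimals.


Ratio = 154 / 20 = 7.70

7.70


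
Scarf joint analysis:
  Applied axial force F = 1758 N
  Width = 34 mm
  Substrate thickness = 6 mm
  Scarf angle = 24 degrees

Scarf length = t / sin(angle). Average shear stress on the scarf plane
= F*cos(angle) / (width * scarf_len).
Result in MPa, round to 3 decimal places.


Scarf length = 6 / sin(24 deg) = 14.7516 mm
cos(24 deg) = 0.913545
Shear = 1758 * 0.913545 / (34 * 14.7516)
= 3.202 MPa

3.202


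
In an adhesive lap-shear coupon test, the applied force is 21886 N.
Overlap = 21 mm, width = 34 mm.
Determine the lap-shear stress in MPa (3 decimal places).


stress = F / (overlap * width)
= 21886 / (21 * 34)
= 30.653 MPa

30.653


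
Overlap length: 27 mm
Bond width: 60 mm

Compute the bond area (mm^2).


Bond area = 27 * 60 = 1620 mm^2

1620


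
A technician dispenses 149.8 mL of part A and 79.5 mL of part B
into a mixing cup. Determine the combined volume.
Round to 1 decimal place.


Combined volume = 149.8 + 79.5
= 229.3 mL

229.3


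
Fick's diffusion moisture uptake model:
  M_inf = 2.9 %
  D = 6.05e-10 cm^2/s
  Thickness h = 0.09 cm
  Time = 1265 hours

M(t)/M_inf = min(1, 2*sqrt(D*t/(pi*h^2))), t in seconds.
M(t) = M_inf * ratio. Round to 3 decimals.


t_sec = 1265 * 3600 = 4554000
ratio = 2*sqrt(6.05e-10*4554000/(pi*0.09^2))
= min(1, 0.658092)
= 0.658092
M(t) = 2.9 * 0.658092 = 1.908 %

1.908


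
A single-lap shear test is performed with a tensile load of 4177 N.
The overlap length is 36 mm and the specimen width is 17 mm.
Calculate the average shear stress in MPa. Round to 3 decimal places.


Shear stress = F / (overlap * width)
= 4177 / (36 * 17)
= 4177 / 612
= 6.825 MPa

6.825


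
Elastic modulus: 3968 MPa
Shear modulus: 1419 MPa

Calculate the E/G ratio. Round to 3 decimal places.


E / G = 3968 / 1419 = 2.796

2.796


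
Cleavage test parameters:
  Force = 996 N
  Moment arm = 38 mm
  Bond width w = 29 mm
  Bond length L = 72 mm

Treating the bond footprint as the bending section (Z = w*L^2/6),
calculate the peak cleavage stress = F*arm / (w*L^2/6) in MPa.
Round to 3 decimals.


M = 996 * 38 = 37848 N*mm
Z = 29 * 72^2 / 6 = 150336 / 6 mm^3
sigma = M / Z = 6 * 37848 / 150336 = 227088 / 150336
= 1.511 MPa

1.511


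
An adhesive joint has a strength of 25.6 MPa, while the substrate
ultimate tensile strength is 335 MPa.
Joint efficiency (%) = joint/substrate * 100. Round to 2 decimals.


Efficiency = 25.6 / 335 * 100
= 7.64%

7.64


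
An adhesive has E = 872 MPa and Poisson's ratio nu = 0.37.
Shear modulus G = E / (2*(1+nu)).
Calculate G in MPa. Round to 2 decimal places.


G = 872 / (2*(1+0.37))
= 872 / 2.74
= 318.25 MPa

318.25


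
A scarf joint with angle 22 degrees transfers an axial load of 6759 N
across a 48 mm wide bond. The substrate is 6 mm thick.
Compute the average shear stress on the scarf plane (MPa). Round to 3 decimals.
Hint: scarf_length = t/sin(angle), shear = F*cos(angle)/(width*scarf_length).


scarf_length = 6 / sin(22 deg) = 16.0168 mm
cos(22 deg) = 0.927184
shear stress = 6759 * 0.927184 / (48 * 16.0168)
= 8.151 MPa

8.151


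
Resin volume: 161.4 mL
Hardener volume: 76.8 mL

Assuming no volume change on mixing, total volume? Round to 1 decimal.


V_total = 161.4 + 76.8 = 238.2 mL

238.2


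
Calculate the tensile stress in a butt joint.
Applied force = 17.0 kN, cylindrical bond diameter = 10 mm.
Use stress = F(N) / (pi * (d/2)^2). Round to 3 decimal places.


A = pi * 5.0^2 = 78.5398 mm^2
sigma = 17000.0 / 78.5398 = 216.451 MPa

216.451


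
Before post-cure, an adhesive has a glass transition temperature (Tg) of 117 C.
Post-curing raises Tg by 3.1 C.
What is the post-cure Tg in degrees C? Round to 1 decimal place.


Tg_post = Tg_base + delta_Tg
= 117 + 3.1
= 120.1 C

120.1


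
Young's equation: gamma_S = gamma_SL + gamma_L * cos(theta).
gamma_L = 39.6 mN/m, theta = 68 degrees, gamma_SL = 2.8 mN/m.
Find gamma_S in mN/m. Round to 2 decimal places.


cos(68 deg) = 0.374607
gamma_S = 2.8 + 39.6 * 0.374607
= 17.63 mN/m

17.63


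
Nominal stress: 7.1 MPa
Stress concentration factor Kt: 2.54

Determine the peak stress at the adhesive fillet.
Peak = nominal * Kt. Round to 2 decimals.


Peak stress = 7.1 * 2.54
= 18.03 MPa

18.03


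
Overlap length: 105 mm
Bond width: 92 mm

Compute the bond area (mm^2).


Bond area = 105 * 92 = 9660 mm^2

9660


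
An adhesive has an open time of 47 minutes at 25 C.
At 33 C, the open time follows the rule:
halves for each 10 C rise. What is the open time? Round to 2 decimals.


Factor = 2^((33-25)/10) = 1.7411
Open time = 47 / 1.7411 = 26.99 min

26.99


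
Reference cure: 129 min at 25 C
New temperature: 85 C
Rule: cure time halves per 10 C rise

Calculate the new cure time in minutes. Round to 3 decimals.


factor = 2^((85-25)/10) = 64.0000
t_new = 129 / 64.0000 = 2.016 min

2.016


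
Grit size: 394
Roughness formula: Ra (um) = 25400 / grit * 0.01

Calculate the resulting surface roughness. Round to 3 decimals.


Ra = 25400 / 394 * 0.01
= 0.645 um

0.645


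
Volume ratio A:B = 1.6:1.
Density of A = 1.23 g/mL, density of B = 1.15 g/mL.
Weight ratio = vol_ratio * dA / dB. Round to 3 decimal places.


Wt ratio = 1.6 * 1.23 / 1.15
= 1.711

1.711


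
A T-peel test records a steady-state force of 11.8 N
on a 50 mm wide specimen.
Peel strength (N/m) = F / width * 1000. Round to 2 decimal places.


Peel strength = 11.8 / 50 * 1000
= 236.00 N/m

236.00


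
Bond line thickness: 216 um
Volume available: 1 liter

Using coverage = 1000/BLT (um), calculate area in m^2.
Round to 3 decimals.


1 L = 1e6 mm^3, thickness = 216 um = 0.216 mm
Area = 1e6 / 0.216 mm^2 = (1e6 / 0.216) / 1e6 m^2 = 1000 / 216 m^2
= 4.630 m^2

4.630


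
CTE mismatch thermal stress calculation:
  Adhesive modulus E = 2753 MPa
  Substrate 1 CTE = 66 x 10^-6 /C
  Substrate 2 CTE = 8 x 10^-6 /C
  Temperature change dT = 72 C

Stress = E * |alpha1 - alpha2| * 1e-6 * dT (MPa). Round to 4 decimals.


delta_alpha = |66 - 8| = 58 x 10^-6/C
Stress = 2753 * 58e-6 * 72
= 11.4965 MPa

11.4965


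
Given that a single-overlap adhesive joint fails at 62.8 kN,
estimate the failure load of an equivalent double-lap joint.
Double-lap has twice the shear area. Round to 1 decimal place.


Double-lap factor = 2
Expected load = 62.8 * 2 = 125.6 kN

125.6


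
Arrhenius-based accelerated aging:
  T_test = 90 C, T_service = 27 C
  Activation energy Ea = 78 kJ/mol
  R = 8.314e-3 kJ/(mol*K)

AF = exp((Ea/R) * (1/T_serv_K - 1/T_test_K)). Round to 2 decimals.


T_test_K = 363.15, T_serv_K = 300.15
AF = exp((78/8.314e-3) * (1/300.15 - 1/363.15))
= 226.45

226.45


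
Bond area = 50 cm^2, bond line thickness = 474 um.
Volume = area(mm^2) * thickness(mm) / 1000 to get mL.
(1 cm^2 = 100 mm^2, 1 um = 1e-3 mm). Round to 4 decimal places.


area_mm2 = 50 * 100 = 5000
blt_mm = 474 * 1e-3 = 0.474
vol_mm3 = 5000 * 0.474 = 2370.0
vol_mL = 2370.0 / 1000 = 2.3700 mL

2.3700


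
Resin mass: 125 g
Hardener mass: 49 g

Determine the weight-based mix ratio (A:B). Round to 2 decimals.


Ratio = 125 / 49 = 2.55

2.55


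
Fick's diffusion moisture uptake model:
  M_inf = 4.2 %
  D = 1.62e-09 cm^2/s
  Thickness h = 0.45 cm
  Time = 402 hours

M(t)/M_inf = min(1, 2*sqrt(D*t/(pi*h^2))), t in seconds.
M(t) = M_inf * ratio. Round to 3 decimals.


t_sec = 402 * 3600 = 1447200
ratio = 2*sqrt(1.62e-09*1447200/(pi*0.45^2))
= min(1, 0.121413)
= 0.121413
M(t) = 4.2 * 0.121413 = 0.510 %

0.510


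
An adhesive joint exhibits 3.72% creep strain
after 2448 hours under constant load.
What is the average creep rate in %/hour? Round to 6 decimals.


Creep rate = strain / time
= 3.72 / 2448
= 0.001520 %/h

0.001520


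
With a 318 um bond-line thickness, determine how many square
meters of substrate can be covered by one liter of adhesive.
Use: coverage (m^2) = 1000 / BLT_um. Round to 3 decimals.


Coverage = 1000 / 318 = 3.145 m^2

3.145


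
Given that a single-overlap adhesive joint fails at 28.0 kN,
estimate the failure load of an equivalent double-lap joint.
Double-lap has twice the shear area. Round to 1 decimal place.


Double-lap factor = 2
Expected load = 28.0 * 2 = 56.0 kN

56.0


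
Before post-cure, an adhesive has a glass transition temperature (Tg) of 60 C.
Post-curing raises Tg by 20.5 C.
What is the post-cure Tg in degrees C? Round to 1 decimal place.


Tg_post = Tg_base + delta_Tg
= 60 + 20.5
= 80.5 C

80.5


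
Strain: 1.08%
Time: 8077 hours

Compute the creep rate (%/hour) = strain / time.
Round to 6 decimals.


Creep rate = 1.08 / 8077
= 0.000134 %/h

0.000134


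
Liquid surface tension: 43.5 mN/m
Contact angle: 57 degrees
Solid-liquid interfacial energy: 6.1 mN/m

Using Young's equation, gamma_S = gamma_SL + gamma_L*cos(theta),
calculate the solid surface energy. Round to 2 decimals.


gamma_S = 6.1 + 43.5 * cos(57)
= 29.79 mN/m

29.79


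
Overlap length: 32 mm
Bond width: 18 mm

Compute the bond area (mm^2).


Bond area = 32 * 18 = 576 mm^2

576


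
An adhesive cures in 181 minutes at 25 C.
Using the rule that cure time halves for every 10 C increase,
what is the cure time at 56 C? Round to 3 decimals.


Factor = 2^((56 - 25) / 10) = 8.5742
Cure time = 181 / 8.5742
= 21.110 minutes

21.110


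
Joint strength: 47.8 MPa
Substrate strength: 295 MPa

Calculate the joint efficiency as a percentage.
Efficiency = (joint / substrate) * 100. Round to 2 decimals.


Efficiency = (47.8 / 295) * 100 = 16.20%

16.20


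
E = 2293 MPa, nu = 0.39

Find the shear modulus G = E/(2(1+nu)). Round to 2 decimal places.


G = 2293 / (2 * 1.39)
= 824.82 MPa

824.82


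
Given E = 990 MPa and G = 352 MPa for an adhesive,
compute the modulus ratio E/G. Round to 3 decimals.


E/G ratio = 990 / 352 = 2.813

2.813


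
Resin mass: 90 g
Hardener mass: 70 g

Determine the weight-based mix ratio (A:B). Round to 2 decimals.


Ratio = 90 / 70 = 1.29

1.29


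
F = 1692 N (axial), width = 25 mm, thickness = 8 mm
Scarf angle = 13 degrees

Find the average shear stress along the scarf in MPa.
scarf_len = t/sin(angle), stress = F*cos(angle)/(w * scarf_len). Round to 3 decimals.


scarf_len = 8/sin(13 deg) = 35.5633
cos(13 deg) = 0.974370
stress = 1692*0.974370/(25*35.5633) = 1.854 MPa

1.854


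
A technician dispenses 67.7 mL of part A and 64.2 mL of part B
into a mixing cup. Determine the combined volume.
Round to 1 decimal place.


Combined volume = 67.7 + 64.2
= 131.9 mL

131.9


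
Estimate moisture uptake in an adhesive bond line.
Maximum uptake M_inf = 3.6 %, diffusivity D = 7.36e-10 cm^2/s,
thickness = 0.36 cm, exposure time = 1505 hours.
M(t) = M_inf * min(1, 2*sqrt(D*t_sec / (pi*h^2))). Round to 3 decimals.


Convert time: 1505 h = 5418000 s
ratio = min(1, 2*sqrt(7.36e-10*5418000/(pi*0.36^2)))
= 0.197930
M(t) = 3.6 * 0.197930 = 0.713%

0.713


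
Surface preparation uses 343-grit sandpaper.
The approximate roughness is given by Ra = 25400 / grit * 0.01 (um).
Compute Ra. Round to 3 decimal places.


Ra = 25400 / 343 * 0.01
= 254 / 343
= 0.741 um

0.741


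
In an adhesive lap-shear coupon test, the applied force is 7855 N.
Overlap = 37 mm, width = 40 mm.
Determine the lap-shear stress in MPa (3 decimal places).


stress = F / (overlap * width)
= 7855 / (37 * 40)
= 5.307 MPa

5.307


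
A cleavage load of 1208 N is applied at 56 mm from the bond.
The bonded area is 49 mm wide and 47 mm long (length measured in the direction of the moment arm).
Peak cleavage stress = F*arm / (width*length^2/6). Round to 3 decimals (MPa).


Moment = 1208 * 56 = 67648 N*mm
Section modulus = 49 * 2209 / 6 = 108241 / 6 mm^3
Stress = 67648 / (108241 / 6) = 405888 / 108241
= 3.750 MPa

3.750


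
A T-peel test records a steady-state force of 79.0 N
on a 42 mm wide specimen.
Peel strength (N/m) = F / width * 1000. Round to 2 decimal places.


Peel strength = 79.0 / 42 * 1000
= 1880.95 N/m

1880.95


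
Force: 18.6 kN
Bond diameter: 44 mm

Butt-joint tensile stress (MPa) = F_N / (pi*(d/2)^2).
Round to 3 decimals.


F_N = 18.6 * 1000 = 18600.0 N
A = pi*(22.0)^2 = 1520.5308 mm^2
stress = 18600.0 / 1520.5308 = 12.233 MPa

12.233


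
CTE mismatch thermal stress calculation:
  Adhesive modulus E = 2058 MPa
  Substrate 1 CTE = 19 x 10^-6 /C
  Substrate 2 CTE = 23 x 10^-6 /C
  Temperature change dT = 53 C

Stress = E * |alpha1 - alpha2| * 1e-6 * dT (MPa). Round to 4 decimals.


delta_alpha = |19 - 23| = 4 x 10^-6/C
Stress = 2058 * 4e-6 * 53
= 0.4363 MPa

0.4363


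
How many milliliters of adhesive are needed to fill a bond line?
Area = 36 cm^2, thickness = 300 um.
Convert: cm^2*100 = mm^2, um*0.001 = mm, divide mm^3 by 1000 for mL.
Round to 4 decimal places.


= (36 * 100) * (300 * 0.001) / 1000
= 1.0800 mL

1.0800


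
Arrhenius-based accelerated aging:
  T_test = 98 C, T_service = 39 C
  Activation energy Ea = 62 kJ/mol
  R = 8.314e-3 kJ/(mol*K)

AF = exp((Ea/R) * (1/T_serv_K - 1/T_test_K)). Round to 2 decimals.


T_test_K = 371.15, T_serv_K = 312.15
AF = exp((62/8.314e-3) * (1/312.15 - 1/371.15))
= 44.60

44.60


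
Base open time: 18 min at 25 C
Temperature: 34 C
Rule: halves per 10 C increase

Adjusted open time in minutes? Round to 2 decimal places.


Acceleration = 2^((34-25)/10) = 1.8661
Open time = 18 / 1.8661 = 9.65 min

9.65


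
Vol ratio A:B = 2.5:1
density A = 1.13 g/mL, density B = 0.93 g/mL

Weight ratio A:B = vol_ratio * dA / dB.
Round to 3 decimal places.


Weight ratio = 2.5 * 1.13 / 0.93
= 3.038

3.038


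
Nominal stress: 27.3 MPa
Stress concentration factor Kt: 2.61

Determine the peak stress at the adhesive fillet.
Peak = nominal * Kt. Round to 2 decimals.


Peak stress = 27.3 * 2.61
= 71.25 MPa

71.25


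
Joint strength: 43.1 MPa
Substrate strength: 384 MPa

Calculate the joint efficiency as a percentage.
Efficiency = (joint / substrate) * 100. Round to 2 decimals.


Efficiency = (43.1 / 384) * 100 = 11.22%

11.22


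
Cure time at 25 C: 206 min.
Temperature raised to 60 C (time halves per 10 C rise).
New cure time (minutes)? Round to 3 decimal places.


Acceleration factor = 2^(35/10) = 11.3137
New time = 206 / 11.3137 = 18.208 min

18.208


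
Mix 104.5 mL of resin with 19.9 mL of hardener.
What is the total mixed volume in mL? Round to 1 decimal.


Total = 104.5 + 19.9 = 124.4 mL

124.4


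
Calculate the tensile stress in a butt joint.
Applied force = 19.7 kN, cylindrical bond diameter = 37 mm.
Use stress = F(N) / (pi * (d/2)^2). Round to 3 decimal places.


A = pi * 18.5^2 = 1075.2101 mm^2
sigma = 19700.0 / 1075.2101 = 18.322 MPa

18.322


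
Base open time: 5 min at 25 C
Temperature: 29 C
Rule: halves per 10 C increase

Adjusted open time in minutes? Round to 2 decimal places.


Acceleration = 2^((29-25)/10) = 1.3195
Open time = 5 / 1.3195 = 3.79 min

3.79


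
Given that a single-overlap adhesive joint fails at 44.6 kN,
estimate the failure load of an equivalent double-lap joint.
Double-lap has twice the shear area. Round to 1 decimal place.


Double-lap factor = 2
Expected load = 44.6 * 2 = 89.2 kN

89.2


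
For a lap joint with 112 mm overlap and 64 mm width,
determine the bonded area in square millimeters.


Area = 112 * 64 = 7168 mm^2

7168


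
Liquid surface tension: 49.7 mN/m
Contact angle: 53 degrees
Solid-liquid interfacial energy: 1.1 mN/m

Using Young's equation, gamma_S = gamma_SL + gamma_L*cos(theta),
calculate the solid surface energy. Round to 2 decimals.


gamma_S = 1.1 + 49.7 * cos(53)
= 31.01 mN/m

31.01


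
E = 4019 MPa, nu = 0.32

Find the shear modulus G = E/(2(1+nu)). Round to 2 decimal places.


G = 4019 / (2 * 1.32)
= 1522.35 MPa

1522.35


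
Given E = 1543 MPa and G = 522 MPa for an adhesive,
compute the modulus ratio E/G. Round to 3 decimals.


E/G ratio = 1543 / 522 = 2.956

2.956


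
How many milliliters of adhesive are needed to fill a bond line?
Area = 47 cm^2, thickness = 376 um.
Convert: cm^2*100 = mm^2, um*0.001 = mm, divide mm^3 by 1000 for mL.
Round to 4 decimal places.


= (47 * 100) * (376 * 0.001) / 1000
= 1.7672 mL

1.7672


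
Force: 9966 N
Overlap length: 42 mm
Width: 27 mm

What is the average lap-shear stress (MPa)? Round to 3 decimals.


Average shear stress = F / (overlap * width)
= 9966 / (42 * 27)
= 8.788 MPa

8.788


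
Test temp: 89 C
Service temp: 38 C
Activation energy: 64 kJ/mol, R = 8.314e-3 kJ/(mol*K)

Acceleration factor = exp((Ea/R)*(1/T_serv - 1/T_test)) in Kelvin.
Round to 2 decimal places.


AF = exp((64/0.008314)*(1/311.15 - 1/362.15))
= 32.59

32.59


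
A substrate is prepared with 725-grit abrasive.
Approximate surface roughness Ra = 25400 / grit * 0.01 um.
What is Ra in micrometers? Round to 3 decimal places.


Ra = 25400 / 725 * 0.01 = 0.350 um

0.350


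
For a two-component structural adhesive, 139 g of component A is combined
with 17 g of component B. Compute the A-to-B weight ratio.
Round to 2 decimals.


Weight ratio A:B = 139 / 17
= 8.18

8.18


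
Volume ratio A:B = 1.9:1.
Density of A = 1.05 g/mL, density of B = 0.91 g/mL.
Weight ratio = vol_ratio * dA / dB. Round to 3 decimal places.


Wt ratio = 1.9 * 1.05 / 0.91
= 2.192

2.192


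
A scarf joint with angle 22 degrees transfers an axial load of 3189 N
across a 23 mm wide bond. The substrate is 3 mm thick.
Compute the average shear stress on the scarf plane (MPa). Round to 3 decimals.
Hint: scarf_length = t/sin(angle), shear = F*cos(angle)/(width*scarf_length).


scarf_length = 3 / sin(22 deg) = 8.0084 mm
cos(22 deg) = 0.927184
shear stress = 3189 * 0.927184 / (23 * 8.0084)
= 16.053 MPa

16.053


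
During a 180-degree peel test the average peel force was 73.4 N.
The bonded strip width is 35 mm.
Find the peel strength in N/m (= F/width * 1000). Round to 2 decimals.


Peel strength = F/width * 1000
= 73.4 / 35 * 1000
= 2097.14 N/m

2097.14


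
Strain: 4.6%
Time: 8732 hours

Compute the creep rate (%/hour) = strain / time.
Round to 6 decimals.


Creep rate = 4.6 / 8732
= 0.000527 %/h

0.000527


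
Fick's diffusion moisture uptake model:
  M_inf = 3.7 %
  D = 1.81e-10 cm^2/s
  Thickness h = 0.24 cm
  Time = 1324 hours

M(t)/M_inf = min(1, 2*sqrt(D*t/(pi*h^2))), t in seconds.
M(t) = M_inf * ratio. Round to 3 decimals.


t_sec = 1324 * 3600 = 4766400
ratio = 2*sqrt(1.81e-10*4766400/(pi*0.24^2))
= min(1, 0.138095)
= 0.138095
M(t) = 3.7 * 0.138095 = 0.511 %

0.511


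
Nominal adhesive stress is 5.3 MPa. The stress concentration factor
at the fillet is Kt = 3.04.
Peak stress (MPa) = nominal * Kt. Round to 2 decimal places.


Peak = 5.3 * 3.04 = 16.11 MPa

16.11


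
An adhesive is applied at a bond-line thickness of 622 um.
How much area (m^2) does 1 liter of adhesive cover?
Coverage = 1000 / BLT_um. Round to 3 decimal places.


Coverage = 1000 / 622 = 1.608 m^2

1.608


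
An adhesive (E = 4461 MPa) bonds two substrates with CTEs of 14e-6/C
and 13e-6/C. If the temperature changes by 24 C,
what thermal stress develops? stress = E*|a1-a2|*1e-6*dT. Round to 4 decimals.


Stress = 4461 * |14 - 13| * 1e-6 * 24
= 0.1071 MPa

0.1071


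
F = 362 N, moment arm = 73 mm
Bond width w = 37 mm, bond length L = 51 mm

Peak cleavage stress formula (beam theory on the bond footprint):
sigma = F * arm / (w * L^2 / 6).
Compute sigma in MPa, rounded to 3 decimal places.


sigma = (362 * 73) / (37 * 2601 / 6)
= 26426 * 6 / 96237
= 158556 / 96237
= 1.648 MPa

1.648


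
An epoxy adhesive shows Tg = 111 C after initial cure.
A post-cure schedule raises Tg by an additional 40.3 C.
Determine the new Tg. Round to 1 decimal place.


New Tg = 111 + 40.3
= 151.3 C

151.3


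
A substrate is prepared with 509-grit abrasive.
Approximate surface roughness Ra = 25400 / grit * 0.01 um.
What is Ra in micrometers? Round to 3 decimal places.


Ra = 25400 / 509 * 0.01 = 0.499 um

0.499


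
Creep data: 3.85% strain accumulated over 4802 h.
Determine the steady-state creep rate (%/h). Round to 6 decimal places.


Rate = 3.85 / 4802 = 0.000802 %/h

0.000802


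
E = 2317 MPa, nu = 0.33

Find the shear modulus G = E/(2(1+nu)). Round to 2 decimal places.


G = 2317 / (2 * 1.33)
= 871.05 MPa

871.05


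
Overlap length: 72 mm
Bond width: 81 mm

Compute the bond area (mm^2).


Bond area = 72 * 81 = 5832 mm^2

5832


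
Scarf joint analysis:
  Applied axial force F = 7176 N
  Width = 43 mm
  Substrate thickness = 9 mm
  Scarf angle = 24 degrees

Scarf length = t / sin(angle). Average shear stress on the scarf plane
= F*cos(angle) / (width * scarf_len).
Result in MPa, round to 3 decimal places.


Scarf length = 9 / sin(24 deg) = 22.1273 mm
cos(24 deg) = 0.913545
Shear = 7176 * 0.913545 / (43 * 22.1273)
= 6.890 MPa

6.890


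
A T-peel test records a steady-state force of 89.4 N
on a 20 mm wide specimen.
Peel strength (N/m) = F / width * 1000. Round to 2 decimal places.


Peel strength = 89.4 / 20 * 1000
= 4470.00 N/m

4470.00


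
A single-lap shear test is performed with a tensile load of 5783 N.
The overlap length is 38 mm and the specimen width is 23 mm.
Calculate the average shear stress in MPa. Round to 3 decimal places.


Shear stress = F / (overlap * width)
= 5783 / (38 * 23)
= 5783 / 874
= 6.617 MPa

6.617


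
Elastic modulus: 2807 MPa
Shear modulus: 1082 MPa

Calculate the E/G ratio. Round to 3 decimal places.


E / G = 2807 / 1082 = 2.594

2.594


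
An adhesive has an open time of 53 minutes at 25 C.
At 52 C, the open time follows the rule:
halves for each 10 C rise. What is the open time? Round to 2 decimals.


Factor = 2^((52-25)/10) = 6.4980
Open time = 53 / 6.4980 = 8.16 min

8.16


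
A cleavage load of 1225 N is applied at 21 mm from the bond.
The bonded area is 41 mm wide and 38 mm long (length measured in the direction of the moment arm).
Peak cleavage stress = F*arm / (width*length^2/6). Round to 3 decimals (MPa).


Moment = 1225 * 21 = 25725 N*mm
Section modulus = 41 * 1444 / 6 = 59204 / 6 mm^3
Stress = 25725 / (59204 / 6) = 154350 / 59204
= 2.607 MPa

2.607


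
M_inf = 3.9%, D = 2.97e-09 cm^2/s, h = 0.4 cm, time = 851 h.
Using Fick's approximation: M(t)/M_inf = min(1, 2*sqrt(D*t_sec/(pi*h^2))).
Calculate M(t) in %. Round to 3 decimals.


t = 3063600 s
ratio = min(1, 2*sqrt(2.97e-09*3063600/(pi*0.1600)))
= 0.269085
M(t) = 3.9 * 0.269085 = 1.049%

1.049


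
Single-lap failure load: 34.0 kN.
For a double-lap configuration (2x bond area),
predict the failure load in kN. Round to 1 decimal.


Failure load = 34.0 * 2 = 68.0 kN

68.0


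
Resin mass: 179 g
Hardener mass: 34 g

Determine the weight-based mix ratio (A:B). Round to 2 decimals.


Ratio = 179 / 34 = 5.26

5.26


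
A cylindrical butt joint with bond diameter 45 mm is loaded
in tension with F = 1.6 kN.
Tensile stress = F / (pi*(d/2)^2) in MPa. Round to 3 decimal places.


Area = pi * (45/2)^2 = 1590.4313 mm^2
Stress = 1.6*1000 / 1590.4313
= 1.006 MPa

1.006


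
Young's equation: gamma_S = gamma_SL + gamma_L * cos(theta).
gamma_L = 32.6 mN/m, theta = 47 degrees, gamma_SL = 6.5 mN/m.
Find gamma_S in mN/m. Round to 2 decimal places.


cos(47 deg) = 0.681998
gamma_S = 6.5 + 32.6 * 0.681998
= 28.73 mN/m

28.73


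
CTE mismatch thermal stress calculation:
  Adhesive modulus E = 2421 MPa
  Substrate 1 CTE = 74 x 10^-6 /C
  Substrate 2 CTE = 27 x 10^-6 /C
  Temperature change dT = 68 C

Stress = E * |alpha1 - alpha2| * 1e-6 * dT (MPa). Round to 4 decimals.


delta_alpha = |74 - 27| = 47 x 10^-6/C
Stress = 2421 * 47e-6 * 68
= 7.7375 MPa

7.7375


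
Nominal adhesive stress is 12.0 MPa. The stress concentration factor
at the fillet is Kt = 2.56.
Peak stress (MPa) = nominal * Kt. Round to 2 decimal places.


Peak = 12.0 * 2.56 = 30.72 MPa

30.72


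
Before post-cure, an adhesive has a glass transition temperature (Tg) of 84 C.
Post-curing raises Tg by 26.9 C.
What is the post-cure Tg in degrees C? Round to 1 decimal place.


Tg_post = Tg_base + delta_Tg
= 84 + 26.9
= 110.9 C

110.9


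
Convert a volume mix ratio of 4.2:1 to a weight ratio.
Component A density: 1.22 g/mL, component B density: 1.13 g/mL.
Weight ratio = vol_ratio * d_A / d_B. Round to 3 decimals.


= 4.2 * 1.22 / 1.13 = 4.535

4.535


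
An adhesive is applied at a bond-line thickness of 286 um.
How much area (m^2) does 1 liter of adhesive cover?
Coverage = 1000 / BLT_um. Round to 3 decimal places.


Coverage = 1000 / 286 = 3.497 m^2

3.497


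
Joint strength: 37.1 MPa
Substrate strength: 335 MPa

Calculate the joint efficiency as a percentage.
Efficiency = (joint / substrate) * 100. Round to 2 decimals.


Efficiency = (37.1 / 335) * 100 = 11.07%

11.07


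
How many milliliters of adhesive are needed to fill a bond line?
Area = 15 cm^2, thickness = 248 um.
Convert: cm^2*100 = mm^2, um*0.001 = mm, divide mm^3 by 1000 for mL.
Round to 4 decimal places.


= (15 * 100) * (248 * 0.001) / 1000
= 0.3720 mL

0.3720


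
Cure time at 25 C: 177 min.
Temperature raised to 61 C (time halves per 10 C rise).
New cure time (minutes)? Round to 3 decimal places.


Acceleration factor = 2^(36/10) = 12.1257
New time = 177 / 12.1257 = 14.597 min

14.597


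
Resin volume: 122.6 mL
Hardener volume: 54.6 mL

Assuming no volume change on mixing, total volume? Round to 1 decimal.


V_total = 122.6 + 54.6 = 177.2 mL

177.2


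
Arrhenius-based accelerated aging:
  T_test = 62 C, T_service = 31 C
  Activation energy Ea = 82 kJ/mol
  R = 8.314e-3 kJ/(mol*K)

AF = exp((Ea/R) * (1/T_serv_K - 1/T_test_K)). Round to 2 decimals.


T_test_K = 335.15, T_serv_K = 304.15
AF = exp((82/8.314e-3) * (1/304.15 - 1/335.15))
= 20.07

20.07


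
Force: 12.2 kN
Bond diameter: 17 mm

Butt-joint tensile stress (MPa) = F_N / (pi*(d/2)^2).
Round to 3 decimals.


F_N = 12.2 * 1000 = 12200.0 N
A = pi*(8.5)^2 = 226.9801 mm^2
stress = 12200.0 / 226.9801 = 53.749 MPa

53.749


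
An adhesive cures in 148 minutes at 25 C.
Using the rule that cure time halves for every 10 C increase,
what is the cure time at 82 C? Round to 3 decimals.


Factor = 2^((82 - 25) / 10) = 51.9842
Cure time = 148 / 51.9842
= 2.847 minutes

2.847


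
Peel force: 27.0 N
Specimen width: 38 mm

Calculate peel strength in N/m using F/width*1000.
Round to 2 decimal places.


Peel strength = 27.0 / 38 * 1000 = 710.53 N/m

710.53


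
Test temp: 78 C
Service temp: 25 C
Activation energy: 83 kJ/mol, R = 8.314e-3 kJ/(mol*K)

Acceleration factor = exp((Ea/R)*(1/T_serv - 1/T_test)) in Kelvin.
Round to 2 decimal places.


AF = exp((83/0.008314)*(1/298.15 - 1/351.15))
= 156.61

156.61


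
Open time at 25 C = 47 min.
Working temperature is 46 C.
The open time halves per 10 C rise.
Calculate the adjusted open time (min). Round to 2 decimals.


factor = 2^((46 - 25) / 10) = 4.2871
ot = 47 / 4.2871 = 10.96 min

10.96


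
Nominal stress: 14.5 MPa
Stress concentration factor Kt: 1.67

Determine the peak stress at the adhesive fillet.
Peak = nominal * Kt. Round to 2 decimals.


Peak stress = 14.5 * 1.67
= 24.22 MPa

24.22


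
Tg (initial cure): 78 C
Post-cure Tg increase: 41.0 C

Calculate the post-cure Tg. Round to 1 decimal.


Post-cure Tg = 78 + 41.0 = 119.0 C

119.0


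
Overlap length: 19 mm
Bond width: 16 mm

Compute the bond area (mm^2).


Bond area = 19 * 16 = 304 mm^2

304


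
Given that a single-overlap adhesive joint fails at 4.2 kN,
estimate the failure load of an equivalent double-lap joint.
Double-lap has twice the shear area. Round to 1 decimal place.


Double-lap factor = 2
Expected load = 4.2 * 2 = 8.4 kN

8.4


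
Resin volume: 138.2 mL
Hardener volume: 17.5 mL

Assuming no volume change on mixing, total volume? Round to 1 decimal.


V_total = 138.2 + 17.5 = 155.7 mL

155.7


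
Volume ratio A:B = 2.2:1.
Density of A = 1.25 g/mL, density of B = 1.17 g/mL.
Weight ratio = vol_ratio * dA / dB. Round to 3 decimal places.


Wt ratio = 2.2 * 1.25 / 1.17
= 2.350

2.350


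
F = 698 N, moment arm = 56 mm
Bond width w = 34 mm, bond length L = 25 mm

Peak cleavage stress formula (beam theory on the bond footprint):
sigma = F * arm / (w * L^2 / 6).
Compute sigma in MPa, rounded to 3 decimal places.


sigma = (698 * 56) / (34 * 625 / 6)
= 39088 * 6 / 21250
= 234528 / 21250
= 11.037 MPa

11.037


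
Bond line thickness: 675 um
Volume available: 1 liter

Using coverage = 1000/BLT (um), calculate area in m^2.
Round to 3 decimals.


1 L = 1e6 mm^3, thickness = 675 um = 0.675 mm
Area = 1e6 / 0.675 mm^2 = (1e6 / 0.675) / 1e6 m^2 = 1000 / 675 m^2
= 1.481 m^2

1.481


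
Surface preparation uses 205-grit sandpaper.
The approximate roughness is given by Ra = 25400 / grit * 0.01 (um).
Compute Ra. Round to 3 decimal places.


Ra = 25400 / 205 * 0.01
= 254 / 205
= 1.239 um

1.239


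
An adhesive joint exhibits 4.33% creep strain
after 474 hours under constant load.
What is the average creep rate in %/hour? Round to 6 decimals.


Creep rate = strain / time
= 4.33 / 474
= 0.009135 %/h

0.009135


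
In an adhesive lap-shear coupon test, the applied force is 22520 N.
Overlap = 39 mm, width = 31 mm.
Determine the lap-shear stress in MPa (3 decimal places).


stress = F / (overlap * width)
= 22520 / (39 * 31)
= 18.627 MPa

18.627


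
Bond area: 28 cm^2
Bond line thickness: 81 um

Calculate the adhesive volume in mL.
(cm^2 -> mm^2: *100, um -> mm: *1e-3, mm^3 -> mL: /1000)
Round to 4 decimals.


V = 28*100 * 81*1e-3 / 1000
= 0.2268 mL

0.2268


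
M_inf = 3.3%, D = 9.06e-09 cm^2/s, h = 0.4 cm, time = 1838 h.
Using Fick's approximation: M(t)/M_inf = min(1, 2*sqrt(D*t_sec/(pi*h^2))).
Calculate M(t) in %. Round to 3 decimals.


t = 6616800 s
ratio = min(1, 2*sqrt(9.06e-09*6616800/(pi*0.1600)))
= 0.690690
M(t) = 3.3 * 0.690690 = 2.279%

2.279


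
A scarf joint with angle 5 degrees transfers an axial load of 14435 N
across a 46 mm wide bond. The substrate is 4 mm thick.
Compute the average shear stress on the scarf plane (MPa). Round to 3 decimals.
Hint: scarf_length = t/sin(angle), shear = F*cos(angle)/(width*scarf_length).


scarf_length = 4 / sin(5 deg) = 45.8949 mm
cos(5 deg) = 0.996195
shear stress = 14435 * 0.996195 / (46 * 45.8949)
= 6.811 MPa

6.811


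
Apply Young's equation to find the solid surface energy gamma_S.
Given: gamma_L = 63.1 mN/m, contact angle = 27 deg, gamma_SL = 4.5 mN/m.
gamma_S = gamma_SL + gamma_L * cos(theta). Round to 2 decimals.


theta_rad = 27 * pi/180 = 0.471239
gamma_S = 4.5 + 63.1 * cos(0.471239)
= 60.72 mN/m

60.72


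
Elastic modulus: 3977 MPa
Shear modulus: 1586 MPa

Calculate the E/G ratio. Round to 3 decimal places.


E / G = 3977 / 1586 = 2.508

2.508


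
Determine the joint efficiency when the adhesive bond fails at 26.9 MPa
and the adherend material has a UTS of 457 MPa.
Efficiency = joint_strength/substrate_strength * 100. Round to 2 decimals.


Joint efficiency = 26.9 / 457 * 100
= 5.89%

5.89


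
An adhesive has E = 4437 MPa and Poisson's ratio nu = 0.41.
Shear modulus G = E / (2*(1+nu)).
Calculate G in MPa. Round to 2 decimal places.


G = 4437 / (2*(1+0.41))
= 4437 / 2.82
= 1573.40 MPa

1573.40


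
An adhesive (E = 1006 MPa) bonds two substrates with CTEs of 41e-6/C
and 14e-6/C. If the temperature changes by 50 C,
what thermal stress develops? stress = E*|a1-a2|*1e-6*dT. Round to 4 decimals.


Stress = 1006 * |41 - 14| * 1e-6 * 50
= 1.3581 MPa

1.3581


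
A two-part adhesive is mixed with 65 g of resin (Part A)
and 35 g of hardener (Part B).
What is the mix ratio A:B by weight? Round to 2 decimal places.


Mix ratio = mass_A / mass_B
= 65 / 35
= 1.86

1.86


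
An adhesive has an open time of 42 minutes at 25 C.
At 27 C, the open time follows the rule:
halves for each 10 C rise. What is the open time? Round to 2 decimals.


Factor = 2^((27-25)/10) = 1.1487
Open time = 42 / 1.1487 = 36.56 min

36.56
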